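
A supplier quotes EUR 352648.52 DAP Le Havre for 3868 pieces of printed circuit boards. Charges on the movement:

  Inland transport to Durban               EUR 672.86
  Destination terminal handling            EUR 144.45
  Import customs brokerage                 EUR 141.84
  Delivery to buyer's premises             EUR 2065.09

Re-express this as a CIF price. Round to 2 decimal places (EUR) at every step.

CIF price: EUR 350438.98

Not relevant to the conversion: inland to port — on the seller under both DAP and CIF; already in the DAP price and stays in the CIF price. brokerage — on the buyer under both terms; not part of either seller's price.
From DAP to CIF, the seller no longer bears: destination terminal, delivery.
CIF price = 352648.52 − 144.45 − 2065.09 = 350438.98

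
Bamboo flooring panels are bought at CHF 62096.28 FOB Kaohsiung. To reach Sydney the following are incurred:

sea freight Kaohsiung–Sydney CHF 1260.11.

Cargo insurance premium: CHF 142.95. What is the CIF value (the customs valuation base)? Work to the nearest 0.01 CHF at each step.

CIF value: CHF 63499.34

CIF = FOB price + freight + insurance
CIF = 62096.28 + 1260.11 + 142.95 = 63499.34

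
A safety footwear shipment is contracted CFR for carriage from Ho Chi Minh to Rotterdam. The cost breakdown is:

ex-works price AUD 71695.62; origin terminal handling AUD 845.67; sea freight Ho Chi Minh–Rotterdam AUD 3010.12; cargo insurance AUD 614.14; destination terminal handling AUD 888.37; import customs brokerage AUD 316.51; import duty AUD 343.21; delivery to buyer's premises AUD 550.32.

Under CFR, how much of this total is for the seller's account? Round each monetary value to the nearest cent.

CFR: the seller pays costs through ocean freight to the destination port, but not insurance.
Seller's account: goods 71695.62 + origin terminal 845.67 + freight 3010.12 = 75551.41
Buyer's account: insurance 614.14 + destination terminal 888.37 + brokerage 316.51 + duty 343.21 + delivery 550.32 = 2712.55

Seller's account: AUD 75551.41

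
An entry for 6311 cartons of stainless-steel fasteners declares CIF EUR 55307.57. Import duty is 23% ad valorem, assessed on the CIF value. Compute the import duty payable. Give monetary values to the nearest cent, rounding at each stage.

Import duty: EUR 12720.74

Import duty = 55307.57 × 23% = 12720.74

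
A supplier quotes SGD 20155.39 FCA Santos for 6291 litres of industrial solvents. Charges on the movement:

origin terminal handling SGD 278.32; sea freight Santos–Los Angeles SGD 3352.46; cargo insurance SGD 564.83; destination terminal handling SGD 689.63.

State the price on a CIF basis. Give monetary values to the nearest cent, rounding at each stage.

CIF price: SGD 24351.00

Not relevant to the conversion: destination terminal — on the buyer under both terms; not part of either seller's price.
From FCA to CIF, the seller additionally bears: origin terminal, freight, insurance.
CIF price = 20155.39 + 278.32 + 3352.46 + 564.83 = 24351.00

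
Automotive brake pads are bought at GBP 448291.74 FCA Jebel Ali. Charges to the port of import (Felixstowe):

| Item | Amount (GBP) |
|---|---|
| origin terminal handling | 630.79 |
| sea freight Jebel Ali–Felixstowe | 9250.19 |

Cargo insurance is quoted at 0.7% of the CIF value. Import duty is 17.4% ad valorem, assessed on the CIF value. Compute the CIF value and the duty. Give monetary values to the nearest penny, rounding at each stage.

Let C be the CIF value. C = FCA price + pre-shipment costs + freight + 0.7% × C
C − 0.7% × C = 448291.74 + 630.79 + 9250.19
0.993 × C = 458172.72
C = 458172.72 / 0.993 = 461402.54
Insurance premium = 0.7% × 461402.54 = 3229.82
Import duty = 461402.54 × 17.4% = 80284.04

CIF value: GBP 461402.54; import duty: GBP 80284.04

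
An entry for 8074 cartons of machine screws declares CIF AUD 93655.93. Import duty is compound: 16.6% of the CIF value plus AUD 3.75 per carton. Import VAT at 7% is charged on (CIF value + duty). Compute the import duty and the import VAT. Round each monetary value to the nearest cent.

Ad valorem component: 93655.93 × 16.6% = 15546.88
Specific component: 8074 × 3.75 = 30277.50
Import duty = 15546.88 + 30277.50 = 45824.38
VAT base = CIF + duty = 93655.93 + 45824.38 = 139480.31
Import VAT = 139480.31 × 7% = 9763.62

Import duty: AUD 45824.38; import VAT: AUD 9763.62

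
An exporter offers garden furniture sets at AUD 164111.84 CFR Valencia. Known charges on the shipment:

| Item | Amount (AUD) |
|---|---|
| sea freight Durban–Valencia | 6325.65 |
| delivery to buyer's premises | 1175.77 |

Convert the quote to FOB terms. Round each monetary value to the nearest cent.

Not relevant to the conversion: delivery — on the buyer under both terms; not part of either seller's price.
From CFR to FOB, the seller no longer bears: freight.
FOB price = 164111.84 − 6325.65 = 157786.19

FOB price: AUD 157786.19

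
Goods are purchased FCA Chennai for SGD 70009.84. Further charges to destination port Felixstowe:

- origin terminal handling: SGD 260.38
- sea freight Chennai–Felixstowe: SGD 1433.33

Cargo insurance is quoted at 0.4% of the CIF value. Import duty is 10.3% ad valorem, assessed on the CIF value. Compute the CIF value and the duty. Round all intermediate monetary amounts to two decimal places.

CIF value: SGD 71991.52; import duty: SGD 7415.13

Let C be the CIF value. C = FCA price + pre-shipment costs + freight + 0.4% × C
C − 0.4% × C = 70009.84 + 260.38 + 1433.33
0.996 × C = 71703.55
C = 71703.55 / 0.996 = 71991.52
Insurance premium = 0.4% × 71991.52 = 287.97
Import duty = 71991.52 × 10.3% = 7415.13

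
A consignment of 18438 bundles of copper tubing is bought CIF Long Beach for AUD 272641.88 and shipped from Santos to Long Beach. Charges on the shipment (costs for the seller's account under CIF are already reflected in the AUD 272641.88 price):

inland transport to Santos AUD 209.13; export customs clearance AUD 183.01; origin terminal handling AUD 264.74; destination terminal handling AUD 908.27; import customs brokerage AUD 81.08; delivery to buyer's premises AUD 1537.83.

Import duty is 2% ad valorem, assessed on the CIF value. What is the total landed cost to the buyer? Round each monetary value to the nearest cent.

Total landed cost: AUD 280621.90

CIF: the seller pays costs through ocean freight and marine insurance to the destination port.
Already in the invoice (seller's account under CIF): inland to port, export clearance, origin terminal — exclude.
The CIF price already equals the CIF value: 272641.88
Import duty = 272641.88 × 2% = 5452.84
Buyer bears: destination terminal 908.27 + brokerage 81.08 + delivery 1537.83 + duty 5452.84 = 7980.02
Landed cost = invoice 272641.88 + 7980.02 = 280621.90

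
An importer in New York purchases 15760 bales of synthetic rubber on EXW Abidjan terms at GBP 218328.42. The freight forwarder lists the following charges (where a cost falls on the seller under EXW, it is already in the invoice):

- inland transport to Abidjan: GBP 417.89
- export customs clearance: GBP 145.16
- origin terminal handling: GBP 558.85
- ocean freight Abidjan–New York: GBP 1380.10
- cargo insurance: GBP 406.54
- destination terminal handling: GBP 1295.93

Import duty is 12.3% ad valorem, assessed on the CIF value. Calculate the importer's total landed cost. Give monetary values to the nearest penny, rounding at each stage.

EXW: the seller makes goods available at their premises; the buyer bears all onward costs.
CIF value = EXW price + inland to port + export clearance + origin terminal + freight + insurance = 218328.42 + 417.89 + 145.16 + 558.85 + 1380.10 + 406.54 = 221236.96
Import duty = 221236.96 × 12.3% = 27212.15
Buyer bears: inland to port 417.89 + export clearance 145.16 + origin terminal 558.85 + freight 1380.10 + insurance 406.54 + destination terminal 1295.93 + duty 27212.15 = 31416.62
Landed cost = invoice 218328.42 + 31416.62 = 249745.04

Total landed cost: GBP 249745.04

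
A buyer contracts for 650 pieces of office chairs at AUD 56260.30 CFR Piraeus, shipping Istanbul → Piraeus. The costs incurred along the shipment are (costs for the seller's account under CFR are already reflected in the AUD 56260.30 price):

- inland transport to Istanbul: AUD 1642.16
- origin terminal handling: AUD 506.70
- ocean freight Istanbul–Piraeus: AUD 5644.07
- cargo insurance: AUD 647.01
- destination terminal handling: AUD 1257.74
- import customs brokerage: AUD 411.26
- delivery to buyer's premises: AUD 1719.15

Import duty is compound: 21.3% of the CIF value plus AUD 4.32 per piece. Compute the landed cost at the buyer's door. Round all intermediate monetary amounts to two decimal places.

Total landed cost: AUD 75224.72

CFR: the seller pays costs through ocean freight to the destination port, but not insurance.
Already in the invoice (seller's account under CFR): inland to port, origin terminal, freight — exclude.
CIF value = CFR price + insurance = 56260.30 + 647.01 = 56907.31
Ad valorem component: 56907.31 × 21.3% = 12121.26
Specific component: 650 × 4.32 = 2808.00
Import duty = 12121.26 + 2808.00 = 14929.26
Buyer bears: insurance 647.01 + destination terminal 1257.74 + brokerage 411.26 + delivery 1719.15 + duty 14929.26 = 18964.42
Landed cost = invoice 56260.30 + 18964.42 = 75224.72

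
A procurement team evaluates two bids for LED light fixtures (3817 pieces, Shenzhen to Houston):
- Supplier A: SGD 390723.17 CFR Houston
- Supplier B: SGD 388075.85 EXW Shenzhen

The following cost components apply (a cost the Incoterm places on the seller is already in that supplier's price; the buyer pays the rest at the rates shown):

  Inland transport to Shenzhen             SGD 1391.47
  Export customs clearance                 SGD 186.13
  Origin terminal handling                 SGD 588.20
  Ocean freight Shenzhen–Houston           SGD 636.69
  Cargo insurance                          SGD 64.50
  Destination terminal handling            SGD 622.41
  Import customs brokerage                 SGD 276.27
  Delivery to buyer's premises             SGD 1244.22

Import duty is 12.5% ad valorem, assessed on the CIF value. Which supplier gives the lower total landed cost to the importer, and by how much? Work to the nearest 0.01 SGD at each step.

Supplier A is cheaper by SGD 174.57

Supplier A (CFR):
CIF value = CFR price + insurance = 390723.17 + 64.50 = 390787.67
Import duty = 390787.67 × 12.5% = 48848.46
Buyer bears (A): 64.50 + 622.41 + 276.27 + 1244.22 = 2207.40
Landed cost (A) = invoice 390723.17 + 2207.40 + duty 48848.46 = 441779.03
Supplier B (EXW):
CIF value = EXW price + inland to port + export clearance + origin terminal + freight + insurance = 388075.85 + 1391.47 + 186.13 + 588.20 + 636.69 + 64.50 = 390942.84
Import duty = 390942.84 × 12.5% = 48867.86
Buyer bears (B): 1391.47 + 186.13 + 588.20 + 636.69 + 64.50 + 622.41 + 276.27 + 1244.22 = 5009.89
Landed cost (B) = invoice 388075.85 + 5009.89 + duty 48867.86 = 441953.60
Difference = |441779.03 − 441953.60| = 174.57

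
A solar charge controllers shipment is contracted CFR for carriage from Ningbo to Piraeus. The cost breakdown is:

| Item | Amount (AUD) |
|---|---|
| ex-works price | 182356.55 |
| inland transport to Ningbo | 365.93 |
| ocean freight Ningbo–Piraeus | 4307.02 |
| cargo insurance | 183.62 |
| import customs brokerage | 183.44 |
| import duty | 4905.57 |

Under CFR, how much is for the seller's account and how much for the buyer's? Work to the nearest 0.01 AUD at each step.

Seller: AUD 187029.50; buyer: AUD 5272.63

CFR: the seller pays costs through ocean freight to the destination port, but not insurance.
Seller's account: goods 182356.55 + inland to port 365.93 + freight 4307.02 = 187029.50
Buyer's account: insurance 183.62 + brokerage 183.44 + duty 4905.57 = 5272.63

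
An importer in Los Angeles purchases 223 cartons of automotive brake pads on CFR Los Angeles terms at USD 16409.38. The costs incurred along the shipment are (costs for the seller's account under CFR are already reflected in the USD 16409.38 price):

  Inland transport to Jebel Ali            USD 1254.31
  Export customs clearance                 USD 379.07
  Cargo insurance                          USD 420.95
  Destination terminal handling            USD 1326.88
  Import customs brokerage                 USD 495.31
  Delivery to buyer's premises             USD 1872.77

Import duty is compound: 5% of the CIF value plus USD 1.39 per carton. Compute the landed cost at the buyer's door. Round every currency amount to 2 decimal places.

CFR: the seller pays costs through ocean freight to the destination port, but not insurance.
Already in the invoice (seller's account under CFR): inland to port, export clearance — exclude.
CIF value = CFR price + insurance = 16409.38 + 420.95 = 16830.33
Ad valorem component: 16830.33 × 5% = 841.52
Specific component: 223 × 1.39 = 309.97
Import duty = 841.52 + 309.97 = 1151.49
Buyer bears: insurance 420.95 + destination terminal 1326.88 + brokerage 495.31 + delivery 1872.77 + duty 1151.49 = 5267.40
Landed cost = invoice 16409.38 + 5267.40 = 21676.78

Total landed cost: USD 21676.78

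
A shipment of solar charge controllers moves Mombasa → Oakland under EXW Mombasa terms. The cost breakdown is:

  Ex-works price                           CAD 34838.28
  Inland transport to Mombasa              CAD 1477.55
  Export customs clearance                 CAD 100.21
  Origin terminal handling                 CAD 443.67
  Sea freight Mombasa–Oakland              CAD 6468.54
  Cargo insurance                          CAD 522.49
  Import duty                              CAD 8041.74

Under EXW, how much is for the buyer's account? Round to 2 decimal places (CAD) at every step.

EXW: the seller makes goods available at their premises; the buyer bears all onward costs.
Seller's account: goods 34838.28 = 34838.28
Buyer's account: inland to port 1477.55 + export clearance 100.21 + origin terminal 443.67 + freight 6468.54 + insurance 522.49 + duty 8041.74 = 17054.20

Buyer's account: CAD 17054.20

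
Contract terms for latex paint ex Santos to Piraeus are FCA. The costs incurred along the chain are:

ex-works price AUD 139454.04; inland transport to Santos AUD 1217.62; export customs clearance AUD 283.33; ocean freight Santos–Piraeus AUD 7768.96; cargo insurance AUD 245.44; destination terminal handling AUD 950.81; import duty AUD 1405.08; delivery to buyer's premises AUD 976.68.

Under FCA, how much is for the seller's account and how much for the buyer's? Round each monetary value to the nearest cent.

FCA: the seller delivers export-cleared goods to the carrier; the buyer bears costs from that point.
Seller's account: goods 139454.04 + inland to port 1217.62 + export clearance 283.33 = 140954.99
Buyer's account: freight 7768.96 + insurance 245.44 + destination terminal 950.81 + duty 1405.08 + delivery 976.68 = 11346.97

Seller: AUD 140954.99; buyer: AUD 11346.97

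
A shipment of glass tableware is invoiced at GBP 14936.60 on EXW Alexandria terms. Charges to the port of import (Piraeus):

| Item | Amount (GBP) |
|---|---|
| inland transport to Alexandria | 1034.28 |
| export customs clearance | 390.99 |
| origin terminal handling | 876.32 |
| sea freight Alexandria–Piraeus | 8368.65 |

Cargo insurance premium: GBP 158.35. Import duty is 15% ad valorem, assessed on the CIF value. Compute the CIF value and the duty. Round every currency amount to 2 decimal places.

CIF value: GBP 25765.19; import duty: GBP 3864.78

CIF = EXW price + pre-shipment costs + freight + insurance
CIF = 14936.60 + 1034.28 + 390.99 + 876.32 + 8368.65 + 158.35 = 25765.19
Import duty = 25765.19 × 15% = 3864.78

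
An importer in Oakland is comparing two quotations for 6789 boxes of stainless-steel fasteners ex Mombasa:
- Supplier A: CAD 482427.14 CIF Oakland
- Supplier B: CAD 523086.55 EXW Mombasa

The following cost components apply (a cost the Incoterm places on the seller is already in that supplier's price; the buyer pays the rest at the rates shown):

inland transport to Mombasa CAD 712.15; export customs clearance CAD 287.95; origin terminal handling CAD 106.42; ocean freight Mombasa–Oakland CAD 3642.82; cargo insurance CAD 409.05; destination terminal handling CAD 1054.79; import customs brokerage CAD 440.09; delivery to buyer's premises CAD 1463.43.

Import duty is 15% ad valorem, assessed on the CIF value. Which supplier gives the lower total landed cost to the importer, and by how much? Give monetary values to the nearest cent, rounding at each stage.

Supplier A is cheaper by CAD 52690.47

Supplier A (CIF):
The CIF price already equals the CIF value: 482427.14
Import duty = 482427.14 × 15% = 72364.07
Buyer bears (A): 1054.79 + 440.09 + 1463.43 = 2958.31
Landed cost (A) = invoice 482427.14 + 2958.31 + duty 72364.07 = 557749.52
Supplier B (EXW):
CIF value = EXW price + inland to port + export clearance + origin terminal + freight + insurance = 523086.55 + 712.15 + 287.95 + 106.42 + 3642.82 + 409.05 = 528244.94
Import duty = 528244.94 × 15% = 79236.74
Buyer bears (B): 712.15 + 287.95 + 106.42 + 3642.82 + 409.05 + 1054.79 + 440.09 + 1463.43 = 8116.70
Landed cost (B) = invoice 523086.55 + 8116.70 + duty 79236.74 = 610439.99
Difference = |557749.52 − 610439.99| = 52690.47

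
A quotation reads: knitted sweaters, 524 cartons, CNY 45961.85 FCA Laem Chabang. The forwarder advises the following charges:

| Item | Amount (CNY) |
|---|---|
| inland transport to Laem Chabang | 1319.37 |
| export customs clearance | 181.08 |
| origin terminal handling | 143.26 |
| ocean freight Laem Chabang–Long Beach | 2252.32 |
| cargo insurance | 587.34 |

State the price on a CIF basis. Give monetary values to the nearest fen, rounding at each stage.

CIF price: CNY 48944.77

Not relevant to the conversion: inland to port, export clearance — on the seller under both FCA and CIF; already in the FCA price and stays in the CIF price.
From FCA to CIF, the seller additionally bears: origin terminal, freight, insurance.
CIF price = 45961.85 + 143.26 + 2252.32 + 587.34 = 48944.77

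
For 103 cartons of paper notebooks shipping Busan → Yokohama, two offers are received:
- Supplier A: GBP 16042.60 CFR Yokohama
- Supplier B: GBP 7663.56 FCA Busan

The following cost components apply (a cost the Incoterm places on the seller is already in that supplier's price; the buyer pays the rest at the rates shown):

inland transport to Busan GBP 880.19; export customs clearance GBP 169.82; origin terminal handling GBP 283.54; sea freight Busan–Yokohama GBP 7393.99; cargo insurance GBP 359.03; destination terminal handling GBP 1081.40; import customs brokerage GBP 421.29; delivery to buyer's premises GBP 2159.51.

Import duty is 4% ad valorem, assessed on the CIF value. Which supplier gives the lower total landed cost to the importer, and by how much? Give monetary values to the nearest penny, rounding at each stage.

Supplier B is cheaper by GBP 729.58

Supplier A (CFR):
CIF value = CFR price + insurance = 16042.60 + 359.03 = 16401.63
Import duty = 16401.63 × 4% = 656.07
Buyer bears (A): 359.03 + 1081.40 + 421.29 + 2159.51 = 4021.23
Landed cost (A) = invoice 16042.60 + 4021.23 + duty 656.07 = 20719.90
Supplier B (FCA):
CIF value = FCA price + origin terminal + freight + insurance = 7663.56 + 283.54 + 7393.99 + 359.03 = 15700.12
Import duty = 15700.12 × 4% = 628.00
Buyer bears (B): 283.54 + 7393.99 + 359.03 + 1081.40 + 421.29 + 2159.51 = 11698.76
Landed cost (B) = invoice 7663.56 + 11698.76 + duty 628.00 = 19990.32
Difference = |20719.90 − 19990.32| = 729.58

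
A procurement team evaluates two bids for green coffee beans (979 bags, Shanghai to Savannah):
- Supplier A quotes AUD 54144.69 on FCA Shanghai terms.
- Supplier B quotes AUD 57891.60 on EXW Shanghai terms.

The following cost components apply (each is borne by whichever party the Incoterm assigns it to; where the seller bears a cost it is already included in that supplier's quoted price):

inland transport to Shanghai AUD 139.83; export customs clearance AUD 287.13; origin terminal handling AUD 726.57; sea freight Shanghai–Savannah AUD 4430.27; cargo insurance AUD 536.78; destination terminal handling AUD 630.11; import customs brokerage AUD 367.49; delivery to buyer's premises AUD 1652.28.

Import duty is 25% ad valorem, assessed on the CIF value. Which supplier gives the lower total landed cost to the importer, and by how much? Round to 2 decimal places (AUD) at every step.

Supplier A is cheaper by AUD 5217.34

Supplier A (FCA):
CIF value = FCA price + origin terminal + freight + insurance = 54144.69 + 726.57 + 4430.27 + 536.78 = 59838.31
Import duty = 59838.31 × 25% = 14959.58
Buyer bears (A): 726.57 + 4430.27 + 536.78 + 630.11 + 367.49 + 1652.28 = 8343.50
Landed cost (A) = invoice 54144.69 + 8343.50 + duty 14959.58 = 77447.77
Supplier B (EXW):
CIF value = EXW price + inland to port + export clearance + origin terminal + freight + insurance = 57891.60 + 139.83 + 287.13 + 726.57 + 4430.27 + 536.78 = 64012.18
Import duty = 64012.18 × 25% = 16003.05
Buyer bears (B): 139.83 + 287.13 + 726.57 + 4430.27 + 536.78 + 630.11 + 367.49 + 1652.28 = 8770.46
Landed cost (B) = invoice 57891.60 + 8770.46 + duty 16003.05 = 82665.11
Difference = |77447.77 − 82665.11| = 5217.34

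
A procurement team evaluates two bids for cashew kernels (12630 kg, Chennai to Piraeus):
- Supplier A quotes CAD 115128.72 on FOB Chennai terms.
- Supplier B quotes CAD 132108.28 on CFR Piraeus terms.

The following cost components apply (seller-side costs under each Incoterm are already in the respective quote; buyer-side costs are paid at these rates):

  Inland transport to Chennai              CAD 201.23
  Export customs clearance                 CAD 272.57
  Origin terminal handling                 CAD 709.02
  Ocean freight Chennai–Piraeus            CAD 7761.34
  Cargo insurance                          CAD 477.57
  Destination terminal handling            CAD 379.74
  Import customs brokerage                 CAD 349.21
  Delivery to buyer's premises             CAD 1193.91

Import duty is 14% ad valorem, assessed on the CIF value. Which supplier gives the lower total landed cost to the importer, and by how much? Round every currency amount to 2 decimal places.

Supplier A (FOB):
CIF value = FOB price + freight + insurance = 115128.72 + 7761.34 + 477.57 = 123367.63
Import duty = 123367.63 × 14% = 17271.47
Buyer bears (A): 7761.34 + 477.57 + 379.74 + 349.21 + 1193.91 = 10161.77
Landed cost (A) = invoice 115128.72 + 10161.77 + duty 17271.47 = 142561.96
Supplier B (CFR):
CIF value = CFR price + insurance = 132108.28 + 477.57 = 132585.85
Import duty = 132585.85 × 14% = 18562.02
Buyer bears (B): 477.57 + 379.74 + 349.21 + 1193.91 = 2400.43
Landed cost (B) = invoice 132108.28 + 2400.43 + duty 18562.02 = 153070.73
Difference = |142561.96 − 153070.73| = 10508.77

Supplier A is cheaper by CAD 10508.77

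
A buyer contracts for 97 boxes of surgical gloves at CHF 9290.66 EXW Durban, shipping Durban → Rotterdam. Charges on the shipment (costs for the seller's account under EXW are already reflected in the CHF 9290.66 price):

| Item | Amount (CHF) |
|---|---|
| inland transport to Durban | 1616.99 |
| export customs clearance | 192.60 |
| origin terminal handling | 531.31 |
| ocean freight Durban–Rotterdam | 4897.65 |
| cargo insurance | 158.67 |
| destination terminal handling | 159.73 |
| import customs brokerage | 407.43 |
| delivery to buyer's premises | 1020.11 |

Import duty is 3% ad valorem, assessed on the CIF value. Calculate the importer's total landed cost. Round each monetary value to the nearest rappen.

Total landed cost: CHF 18775.79

EXW: the seller makes goods available at their premises; the buyer bears all onward costs.
CIF value = EXW price + inland to port + export clearance + origin terminal + freight + insurance = 9290.66 + 1616.99 + 192.60 + 531.31 + 4897.65 + 158.67 = 16687.88
Import duty = 16687.88 × 3% = 500.64
Buyer bears: inland to port 1616.99 + export clearance 192.60 + origin terminal 531.31 + freight 4897.65 + insurance 158.67 + destination terminal 159.73 + brokerage 407.43 + delivery 1020.11 + duty 500.64 = 9485.13
Landed cost = invoice 9290.66 + 9485.13 = 18775.79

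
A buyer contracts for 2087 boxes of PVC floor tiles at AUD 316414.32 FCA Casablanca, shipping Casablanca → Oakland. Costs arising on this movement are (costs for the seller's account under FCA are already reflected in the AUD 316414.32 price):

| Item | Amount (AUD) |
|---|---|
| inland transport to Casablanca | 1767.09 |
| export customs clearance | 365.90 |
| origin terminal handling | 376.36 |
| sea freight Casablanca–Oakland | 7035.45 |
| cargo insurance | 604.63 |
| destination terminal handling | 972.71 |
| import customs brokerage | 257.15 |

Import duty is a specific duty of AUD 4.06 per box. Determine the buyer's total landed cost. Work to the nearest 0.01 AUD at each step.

Total landed cost: AUD 334133.84

FCA: the seller delivers export-cleared goods to the carrier; the buyer bears costs from that point.
Already in the invoice (seller's account under FCA): inland to port, export clearance — exclude.
CIF value = FCA price + origin terminal + freight + insurance = 316414.32 + 376.36 + 7035.45 + 604.63 = 324430.76
Import duty = 2087 × 4.06 = 8473.22
Buyer bears: origin terminal 376.36 + freight 7035.45 + insurance 604.63 + destination terminal 972.71 + brokerage 257.15 + duty 8473.22 = 17719.52
Landed cost = invoice 316414.32 + 17719.52 = 334133.84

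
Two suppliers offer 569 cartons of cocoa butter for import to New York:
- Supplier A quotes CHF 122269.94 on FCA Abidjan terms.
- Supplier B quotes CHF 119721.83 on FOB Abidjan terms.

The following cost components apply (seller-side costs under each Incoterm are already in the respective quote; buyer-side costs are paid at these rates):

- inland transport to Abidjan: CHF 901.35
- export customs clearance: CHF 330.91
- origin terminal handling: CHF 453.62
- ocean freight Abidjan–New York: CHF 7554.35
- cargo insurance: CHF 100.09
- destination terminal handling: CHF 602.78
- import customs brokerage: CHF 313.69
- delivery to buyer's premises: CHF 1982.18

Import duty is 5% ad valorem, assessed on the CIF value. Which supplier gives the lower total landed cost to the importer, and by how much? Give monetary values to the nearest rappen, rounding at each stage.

Supplier B is cheaper by CHF 3151.82

Supplier A (FCA):
CIF value = FCA price + origin terminal + freight + insurance = 122269.94 + 453.62 + 7554.35 + 100.09 = 130378.00
Import duty = 130378.00 × 5% = 6518.90
Buyer bears (A): 453.62 + 7554.35 + 100.09 + 602.78 + 313.69 + 1982.18 = 11006.71
Landed cost (A) = invoice 122269.94 + 11006.71 + duty 6518.90 = 139795.55
Supplier B (FOB):
CIF value = FOB price + freight + insurance = 119721.83 + 7554.35 + 100.09 = 127376.27
Import duty = 127376.27 × 5% = 6368.81
Buyer bears (B): 7554.35 + 100.09 + 602.78 + 313.69 + 1982.18 = 10553.09
Landed cost (B) = invoice 119721.83 + 10553.09 + duty 6368.81 = 136643.73
Difference = |139795.55 − 136643.73| = 3151.82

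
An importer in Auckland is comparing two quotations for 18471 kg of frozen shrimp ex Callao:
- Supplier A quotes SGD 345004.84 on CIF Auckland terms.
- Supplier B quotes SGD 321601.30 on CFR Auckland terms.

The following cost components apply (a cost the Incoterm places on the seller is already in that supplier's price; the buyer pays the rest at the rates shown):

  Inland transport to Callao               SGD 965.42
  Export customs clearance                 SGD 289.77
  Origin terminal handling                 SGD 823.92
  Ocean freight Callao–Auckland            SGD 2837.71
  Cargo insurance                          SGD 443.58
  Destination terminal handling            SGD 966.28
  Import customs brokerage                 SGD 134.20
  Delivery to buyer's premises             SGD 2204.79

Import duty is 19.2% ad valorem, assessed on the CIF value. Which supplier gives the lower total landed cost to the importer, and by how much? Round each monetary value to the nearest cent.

Supplier B is cheaper by SGD 27368.27

Supplier A (CIF):
The CIF price already equals the CIF value: 345004.84
Import duty = 345004.84 × 19.2% = 66240.93
Buyer bears (A): 966.28 + 134.20 + 2204.79 = 3305.27
Landed cost (A) = invoice 345004.84 + 3305.27 + duty 66240.93 = 414551.04
Supplier B (CFR):
CIF value = CFR price + insurance = 321601.30 + 443.58 = 322044.88
Import duty = 322044.88 × 19.2% = 61832.62
Buyer bears (B): 443.58 + 966.28 + 134.20 + 2204.79 = 3748.85
Landed cost (B) = invoice 321601.30 + 3748.85 + duty 61832.62 = 387182.77
Difference = |414551.04 − 387182.77| = 27368.27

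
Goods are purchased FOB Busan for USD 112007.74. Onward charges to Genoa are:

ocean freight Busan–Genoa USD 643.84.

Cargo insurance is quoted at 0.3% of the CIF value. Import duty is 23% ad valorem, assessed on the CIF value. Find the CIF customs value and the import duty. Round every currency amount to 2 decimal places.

Let C be the CIF value. C = FOB price + freight + 0.3% × C
C − 0.3% × C = 112007.74 + 643.84
0.997 × C = 112651.58
C = 112651.58 / 0.997 = 112990.55
Insurance premium = 0.3% × 112990.55 = 338.97
Import duty = 112990.55 × 23% = 25987.83

CIF value: USD 112990.55; import duty: USD 25987.83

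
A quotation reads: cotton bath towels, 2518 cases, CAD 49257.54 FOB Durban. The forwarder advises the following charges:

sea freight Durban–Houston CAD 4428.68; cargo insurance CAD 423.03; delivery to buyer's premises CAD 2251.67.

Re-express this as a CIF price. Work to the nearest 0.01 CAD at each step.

Not relevant to the conversion: delivery — on the buyer under both terms; not part of either seller's price.
From FOB to CIF, the seller additionally bears: freight, insurance.
CIF price = 49257.54 + 4428.68 + 423.03 = 54109.25

CIF price: CAD 54109.25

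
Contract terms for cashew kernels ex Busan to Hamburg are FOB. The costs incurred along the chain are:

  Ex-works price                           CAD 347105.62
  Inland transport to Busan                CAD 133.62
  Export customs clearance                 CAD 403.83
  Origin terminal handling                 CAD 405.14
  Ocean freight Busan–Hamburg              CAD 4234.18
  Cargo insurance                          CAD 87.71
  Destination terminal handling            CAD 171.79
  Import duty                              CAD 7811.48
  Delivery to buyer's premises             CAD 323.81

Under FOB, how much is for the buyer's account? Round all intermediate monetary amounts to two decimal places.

Buyer's account: CAD 12628.97

FOB: the seller bears costs until goods are on board at the origin port; the buyer bears freight, insurance and all costs thereafter.
Seller's account: goods 347105.62 + inland to port 133.62 + export clearance 403.83 + origin terminal 405.14 = 348048.21
Buyer's account: freight 4234.18 + insurance 87.71 + destination terminal 171.79 + duty 7811.48 + delivery 323.81 = 12628.97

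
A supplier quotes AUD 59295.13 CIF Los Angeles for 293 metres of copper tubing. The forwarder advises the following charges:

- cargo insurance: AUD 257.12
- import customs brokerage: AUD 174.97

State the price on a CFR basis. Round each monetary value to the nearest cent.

Not relevant to the conversion: brokerage — on the buyer under both terms; not part of either seller's price.
From CIF to CFR, the seller no longer bears: insurance.
CFR price = 59295.13 − 257.12 = 59038.01

CFR price: AUD 59038.01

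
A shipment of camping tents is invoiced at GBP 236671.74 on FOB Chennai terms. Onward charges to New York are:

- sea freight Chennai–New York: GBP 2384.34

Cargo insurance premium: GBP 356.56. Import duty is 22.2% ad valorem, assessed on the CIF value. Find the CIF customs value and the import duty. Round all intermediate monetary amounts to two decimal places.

CIF = FOB price + freight + insurance
CIF = 236671.74 + 2384.34 + 356.56 = 239412.64
Import duty = 239412.64 × 22.2% = 53149.61

CIF value: GBP 239412.64; import duty: GBP 53149.61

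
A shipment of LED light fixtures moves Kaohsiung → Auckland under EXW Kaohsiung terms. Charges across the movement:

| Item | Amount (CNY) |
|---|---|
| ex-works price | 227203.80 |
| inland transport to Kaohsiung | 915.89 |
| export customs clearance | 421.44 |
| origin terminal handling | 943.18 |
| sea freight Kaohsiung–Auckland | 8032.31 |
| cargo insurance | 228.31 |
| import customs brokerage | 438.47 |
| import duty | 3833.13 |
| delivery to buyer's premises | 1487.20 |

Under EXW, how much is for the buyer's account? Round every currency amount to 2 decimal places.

EXW: the seller makes goods available at their premises; the buyer bears all onward costs.
Seller's account: goods 227203.80 = 227203.80
Buyer's account: inland to port 915.89 + export clearance 421.44 + origin terminal 943.18 + freight 8032.31 + insurance 228.31 + brokerage 438.47 + duty 3833.13 + delivery 1487.20 = 16299.93

Buyer's account: CNY 16299.93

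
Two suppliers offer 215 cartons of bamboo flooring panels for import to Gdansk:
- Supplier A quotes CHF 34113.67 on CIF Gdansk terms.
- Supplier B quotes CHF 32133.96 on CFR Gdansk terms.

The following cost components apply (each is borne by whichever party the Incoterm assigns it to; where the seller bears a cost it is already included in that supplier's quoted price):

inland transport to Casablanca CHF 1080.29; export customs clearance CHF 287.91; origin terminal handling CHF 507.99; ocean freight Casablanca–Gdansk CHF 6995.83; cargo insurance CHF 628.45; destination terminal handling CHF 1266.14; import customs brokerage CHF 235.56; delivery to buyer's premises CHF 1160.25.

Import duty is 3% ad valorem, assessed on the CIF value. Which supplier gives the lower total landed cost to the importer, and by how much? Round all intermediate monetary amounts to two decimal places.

Supplier B is cheaper by CHF 1391.80

Supplier A (CIF):
The CIF price already equals the CIF value: 34113.67
Import duty = 34113.67 × 3% = 1023.41
Buyer bears (A): 1266.14 + 235.56 + 1160.25 = 2661.95
Landed cost (A) = invoice 34113.67 + 2661.95 + duty 1023.41 = 37799.03
Supplier B (CFR):
CIF value = CFR price + insurance = 32133.96 + 628.45 = 32762.41
Import duty = 32762.41 × 3% = 982.87
Buyer bears (B): 628.45 + 1266.14 + 235.56 + 1160.25 = 3290.40
Landed cost (B) = invoice 32133.96 + 3290.40 + duty 982.87 = 36407.23
Difference = |37799.03 − 36407.23| = 1391.80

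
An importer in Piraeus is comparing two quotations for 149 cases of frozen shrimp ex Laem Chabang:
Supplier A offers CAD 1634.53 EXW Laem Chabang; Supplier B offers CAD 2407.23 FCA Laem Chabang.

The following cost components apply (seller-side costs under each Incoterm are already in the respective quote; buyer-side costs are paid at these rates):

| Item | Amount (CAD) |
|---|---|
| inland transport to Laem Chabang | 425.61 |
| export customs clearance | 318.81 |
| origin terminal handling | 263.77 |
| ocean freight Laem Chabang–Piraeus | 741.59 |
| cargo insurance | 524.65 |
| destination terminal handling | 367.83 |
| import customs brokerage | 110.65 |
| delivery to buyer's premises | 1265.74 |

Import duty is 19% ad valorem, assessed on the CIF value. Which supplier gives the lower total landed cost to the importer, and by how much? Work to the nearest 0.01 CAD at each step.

Supplier A is cheaper by CAD 33.66

Supplier A (EXW):
CIF value = EXW price + inland to port + export clearance + origin terminal + freight + insurance = 1634.53 + 425.61 + 318.81 + 263.77 + 741.59 + 524.65 = 3908.96
Import duty = 3908.96 × 19% = 742.70
Buyer bears (A): 425.61 + 318.81 + 263.77 + 741.59 + 524.65 + 367.83 + 110.65 + 1265.74 = 4018.65
Landed cost (A) = invoice 1634.53 + 4018.65 + duty 742.70 = 6395.88
Supplier B (FCA):
CIF value = FCA price + origin terminal + freight + insurance = 2407.23 + 263.77 + 741.59 + 524.65 = 3937.24
Import duty = 3937.24 × 19% = 748.08
Buyer bears (B): 263.77 + 741.59 + 524.65 + 367.83 + 110.65 + 1265.74 = 3274.23
Landed cost (B) = invoice 2407.23 + 3274.23 + duty 748.08 = 6429.54
Difference = |6395.88 − 6429.54| = 33.66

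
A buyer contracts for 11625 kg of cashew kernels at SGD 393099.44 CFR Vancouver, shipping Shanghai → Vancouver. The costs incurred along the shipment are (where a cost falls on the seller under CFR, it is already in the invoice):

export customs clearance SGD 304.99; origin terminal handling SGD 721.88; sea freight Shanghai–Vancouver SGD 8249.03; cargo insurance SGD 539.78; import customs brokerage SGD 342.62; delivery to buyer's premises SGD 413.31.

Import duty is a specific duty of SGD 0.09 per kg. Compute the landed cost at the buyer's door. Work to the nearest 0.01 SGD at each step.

Total landed cost: SGD 395441.40

CFR: the seller pays costs through ocean freight to the destination port, but not insurance.
Already in the invoice (seller's account under CFR): export clearance, origin terminal, freight — exclude.
CIF value = CFR price + insurance = 393099.44 + 539.78 = 393639.22
Import duty = 11625 × 0.09 = 1046.25
Buyer bears: insurance 539.78 + brokerage 342.62 + delivery 413.31 + duty 1046.25 = 2341.96
Landed cost = invoice 393099.44 + 2341.96 = 395441.40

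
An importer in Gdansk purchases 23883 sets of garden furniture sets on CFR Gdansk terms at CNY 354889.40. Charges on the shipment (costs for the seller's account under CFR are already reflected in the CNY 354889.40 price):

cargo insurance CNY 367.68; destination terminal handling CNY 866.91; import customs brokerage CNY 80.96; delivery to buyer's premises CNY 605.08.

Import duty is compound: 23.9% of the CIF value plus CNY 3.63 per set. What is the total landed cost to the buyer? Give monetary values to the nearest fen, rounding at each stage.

CFR: the seller pays costs through ocean freight to the destination port, but not insurance.
CIF value = CFR price + insurance = 354889.40 + 367.68 = 355257.08
Ad valorem component: 355257.08 × 23.9% = 84906.44
Specific component: 23883 × 3.63 = 86695.29
Import duty = 84906.44 + 86695.29 = 171601.73
Buyer bears: insurance 367.68 + destination terminal 866.91 + brokerage 80.96 + delivery 605.08 + duty 171601.73 = 173522.36
Landed cost = invoice 354889.40 + 173522.36 = 528411.76

Total landed cost: CNY 528411.76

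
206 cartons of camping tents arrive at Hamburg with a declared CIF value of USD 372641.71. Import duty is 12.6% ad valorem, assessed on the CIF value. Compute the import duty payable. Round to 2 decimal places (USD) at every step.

Import duty = 372641.71 × 12.6% = 46952.86

Import duty: USD 46952.86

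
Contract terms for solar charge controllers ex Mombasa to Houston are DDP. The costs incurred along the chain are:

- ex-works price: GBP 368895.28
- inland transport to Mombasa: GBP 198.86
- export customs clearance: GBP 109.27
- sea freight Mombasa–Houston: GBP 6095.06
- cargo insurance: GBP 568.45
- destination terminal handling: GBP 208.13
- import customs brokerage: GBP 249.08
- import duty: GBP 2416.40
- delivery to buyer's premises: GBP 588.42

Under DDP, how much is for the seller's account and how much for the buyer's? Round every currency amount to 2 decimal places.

DDP: the seller bears all costs including import duty.
Seller's account: goods 368895.28 + inland to port 198.86 + export clearance 109.27 + freight 6095.06 + insurance 568.45 + destination terminal 208.13 + brokerage 249.08 + duty 2416.40 + delivery 588.42 = 379328.95
Buyer's account: 0.00

Seller: GBP 379328.95; buyer: GBP 0.00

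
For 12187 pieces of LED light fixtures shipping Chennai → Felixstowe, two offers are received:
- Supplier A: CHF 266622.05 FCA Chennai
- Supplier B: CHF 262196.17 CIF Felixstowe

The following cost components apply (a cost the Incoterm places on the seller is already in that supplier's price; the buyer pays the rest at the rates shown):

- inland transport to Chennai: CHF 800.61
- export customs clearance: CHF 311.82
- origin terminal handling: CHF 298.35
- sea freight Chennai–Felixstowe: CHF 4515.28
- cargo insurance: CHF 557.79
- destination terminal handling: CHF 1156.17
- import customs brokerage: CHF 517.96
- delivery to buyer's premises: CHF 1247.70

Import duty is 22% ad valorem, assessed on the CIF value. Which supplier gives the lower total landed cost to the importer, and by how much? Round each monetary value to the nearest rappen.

Supplier B is cheaper by CHF 11952.70

Supplier A (FCA):
CIF value = FCA price + origin terminal + freight + insurance = 266622.05 + 298.35 + 4515.28 + 557.79 = 271993.47
Import duty = 271993.47 × 22% = 59838.56
Buyer bears (A): 298.35 + 4515.28 + 557.79 + 1156.17 + 517.96 + 1247.70 = 8293.25
Landed cost (A) = invoice 266622.05 + 8293.25 + duty 59838.56 = 334753.86
Supplier B (CIF):
The CIF price already equals the CIF value: 262196.17
Import duty = 262196.17 × 22% = 57683.16
Buyer bears (B): 1156.17 + 517.96 + 1247.70 = 2921.83
Landed cost (B) = invoice 262196.17 + 2921.83 + duty 57683.16 = 322801.16
Difference = |334753.86 − 322801.16| = 11952.70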